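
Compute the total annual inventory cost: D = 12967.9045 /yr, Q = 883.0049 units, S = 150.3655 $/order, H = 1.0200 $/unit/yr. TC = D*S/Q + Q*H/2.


Ordering cost = D*S/Q = 2208.2838
Holding cost = Q*H/2 = 450.3325
TC = 2208.2838 + 450.3325 = 2658.6163

2658.6163 $/yr


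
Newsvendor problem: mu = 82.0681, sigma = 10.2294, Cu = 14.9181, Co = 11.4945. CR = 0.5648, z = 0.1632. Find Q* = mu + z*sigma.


CR = Cu/(Cu+Co) = 14.9181/(14.9181+11.4945) = 0.5648
z = 0.1632
Q* = 82.0681 + 0.1632 * 10.2294 = 83.7375

83.7375 units


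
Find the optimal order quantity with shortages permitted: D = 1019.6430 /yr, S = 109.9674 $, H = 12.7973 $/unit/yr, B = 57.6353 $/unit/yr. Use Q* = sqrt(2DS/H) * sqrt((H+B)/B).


sqrt(2DS/H) = 132.3768
sqrt((H+B)/B) = 1.1055
Q* = 132.3768 * 1.1055 = 146.3371

146.3371 units


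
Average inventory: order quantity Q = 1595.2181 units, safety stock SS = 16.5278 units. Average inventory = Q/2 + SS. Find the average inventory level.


Q/2 = 797.6091
Avg = 797.6091 + 16.5278 = 814.1368

814.1368 units


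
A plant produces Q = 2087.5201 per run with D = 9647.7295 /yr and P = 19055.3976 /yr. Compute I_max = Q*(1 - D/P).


D/P = 0.5063
1 - D/P = 0.4937
I_max = 2087.5201 * 0.4937 = 1030.6107

1030.6107 units


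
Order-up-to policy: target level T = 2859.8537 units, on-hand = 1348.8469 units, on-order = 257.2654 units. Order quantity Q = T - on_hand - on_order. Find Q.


Inventory position = OH + OO = 1348.8469 + 257.2654 = 1606.1123
Q = 2859.8537 - 1606.1123 = 1253.7414

1253.7414 units


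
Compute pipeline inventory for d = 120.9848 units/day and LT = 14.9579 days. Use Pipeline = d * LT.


Pipeline = 120.9848 * 14.9579 = 1809.6785

1809.6785 units


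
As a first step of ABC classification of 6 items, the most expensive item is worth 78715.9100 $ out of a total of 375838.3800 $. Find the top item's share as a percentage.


Top item = 78715.9100
Total = 375838.3800
Percentage = 78715.9100 / 375838.3800 * 100 = 20.9441

20.9441%


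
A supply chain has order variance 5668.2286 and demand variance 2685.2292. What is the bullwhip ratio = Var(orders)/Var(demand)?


BW = 5668.2286 / 2685.2292 = 2.1109

2.1109


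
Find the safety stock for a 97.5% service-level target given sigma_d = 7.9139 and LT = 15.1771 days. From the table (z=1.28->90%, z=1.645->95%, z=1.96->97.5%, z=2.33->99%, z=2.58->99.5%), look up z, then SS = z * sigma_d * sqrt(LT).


From the table, SL = 97.5% corresponds to z = 1.96
sqrt(LT) = sqrt(15.1771) = 3.8958
SS = 1.96 * 7.9139 * 3.8958 = 60.4284

60.4284 units


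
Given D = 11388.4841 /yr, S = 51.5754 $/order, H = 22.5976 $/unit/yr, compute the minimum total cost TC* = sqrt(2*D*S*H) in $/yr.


2*D*S*H = 26546106.7979
TC* = sqrt(26546106.7979) = 5152.2914

5152.2914 $/yr


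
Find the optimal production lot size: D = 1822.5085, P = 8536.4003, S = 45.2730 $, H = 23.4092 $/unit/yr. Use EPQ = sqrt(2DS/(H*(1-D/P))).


1 - D/P = 1 - 0.2135 = 0.7865
H*(1-D/P) = 18.4114
2DS = 165020.8546
EPQ = sqrt(8962.9855) = 94.6730

94.6730 units


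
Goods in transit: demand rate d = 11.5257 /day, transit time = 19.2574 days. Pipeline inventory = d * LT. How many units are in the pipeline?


Pipeline = 11.5257 * 19.2574 = 221.9550

221.9550 units


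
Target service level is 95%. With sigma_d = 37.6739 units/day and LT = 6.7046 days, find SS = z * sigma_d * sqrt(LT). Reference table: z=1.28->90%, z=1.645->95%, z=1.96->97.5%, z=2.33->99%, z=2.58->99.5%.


From the table, SL = 95% corresponds to z = 1.645
sqrt(LT) = sqrt(6.7046) = 2.5893
SS = 1.645 * 37.6739 * 2.5893 = 160.4697

160.4697 units


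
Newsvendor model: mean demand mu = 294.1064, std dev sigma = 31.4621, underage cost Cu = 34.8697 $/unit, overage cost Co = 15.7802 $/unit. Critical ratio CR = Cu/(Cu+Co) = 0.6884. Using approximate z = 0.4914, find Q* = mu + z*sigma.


CR = Cu/(Cu+Co) = 34.8697/(34.8697+15.7802) = 0.6884
z = 0.4914
Q* = 294.1064 + 0.4914 * 31.4621 = 309.5669

309.5669 units


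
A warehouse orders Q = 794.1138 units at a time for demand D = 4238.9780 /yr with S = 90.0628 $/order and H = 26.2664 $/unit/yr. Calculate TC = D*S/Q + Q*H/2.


Ordering cost = D*S/Q = 480.7551
Holding cost = Q*H/2 = 10429.2554
TC = 480.7551 + 10429.2554 = 10910.0104

10910.0104 $/yr


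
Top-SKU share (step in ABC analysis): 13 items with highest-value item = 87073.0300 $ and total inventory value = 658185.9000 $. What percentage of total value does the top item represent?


Top item = 87073.0300
Total = 658185.9000
Percentage = 87073.0300 / 658185.9000 * 100 = 13.2292

13.2292%


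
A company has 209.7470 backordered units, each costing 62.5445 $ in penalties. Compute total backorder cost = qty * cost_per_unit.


Total = 209.7470 * 62.5445 = 13118.5212

13118.5212 $


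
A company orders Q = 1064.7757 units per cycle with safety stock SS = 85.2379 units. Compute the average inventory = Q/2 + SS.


Q/2 = 532.3878
Avg = 532.3878 + 85.2379 = 617.6257

617.6257 units


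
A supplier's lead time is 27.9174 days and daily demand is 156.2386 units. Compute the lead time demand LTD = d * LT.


LTD = 156.2386 * 27.9174 = 4361.7755

4361.7755 units


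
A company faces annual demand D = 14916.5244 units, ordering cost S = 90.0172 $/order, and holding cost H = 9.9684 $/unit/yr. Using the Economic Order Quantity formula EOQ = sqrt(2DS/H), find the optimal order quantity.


2*D*S = 2 * 14916.5244 * 90.0172 = 2685487.5204
2*D*S/H = 269400.0562
EOQ = sqrt(269400.0562) = 519.0376

519.0376 units


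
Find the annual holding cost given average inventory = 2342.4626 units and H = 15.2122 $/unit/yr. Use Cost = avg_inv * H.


Cost = 2342.4626 * 15.2122 = 35634.0096

35634.0096 $/yr


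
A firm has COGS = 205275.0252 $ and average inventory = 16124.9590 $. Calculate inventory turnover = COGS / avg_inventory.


Turnover = 205275.0252 / 16124.9590 = 12.7303

12.7303


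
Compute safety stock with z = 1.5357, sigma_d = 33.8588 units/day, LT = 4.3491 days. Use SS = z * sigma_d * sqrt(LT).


sqrt(LT) = sqrt(4.3491) = 2.0854
SS = 1.5357 * 33.8588 * 2.0854 = 108.4370

108.4370 units


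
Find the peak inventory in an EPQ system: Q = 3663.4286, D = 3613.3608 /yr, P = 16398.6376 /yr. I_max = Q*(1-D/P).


D/P = 0.2203
1 - D/P = 0.7797
I_max = 3663.4286 * 0.7797 = 2856.2098

2856.2098 units


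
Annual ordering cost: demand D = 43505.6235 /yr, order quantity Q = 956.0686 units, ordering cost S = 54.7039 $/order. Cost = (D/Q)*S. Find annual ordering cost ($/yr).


Number of orders = D/Q = 45.5047
Cost = 45.5047 * 54.7039 = 2489.2851

2489.2851 $/yr


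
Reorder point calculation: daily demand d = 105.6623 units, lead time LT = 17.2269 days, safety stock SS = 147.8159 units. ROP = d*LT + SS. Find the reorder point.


d*LT = 105.6623 * 17.2269 = 1820.2339
ROP = 1820.2339 + 147.8159 = 1968.0498

1968.0498 units


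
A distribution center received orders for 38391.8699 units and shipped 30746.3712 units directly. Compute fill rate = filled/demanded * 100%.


FR = 30746.3712 / 38391.8699 * 100 = 80.0856

80.0856%


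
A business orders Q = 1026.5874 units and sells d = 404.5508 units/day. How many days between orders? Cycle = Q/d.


Cycle = 1026.5874 / 404.5508 = 2.5376

2.5376 days


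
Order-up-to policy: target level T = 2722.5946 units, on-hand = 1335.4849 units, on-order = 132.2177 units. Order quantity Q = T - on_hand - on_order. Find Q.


Inventory position = OH + OO = 1335.4849 + 132.2177 = 1467.7026
Q = 2722.5946 - 1467.7026 = 1254.8920

1254.8920 units


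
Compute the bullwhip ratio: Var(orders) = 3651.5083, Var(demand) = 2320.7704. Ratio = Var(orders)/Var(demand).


BW = 3651.5083 / 2320.7704 = 1.5734

1.5734


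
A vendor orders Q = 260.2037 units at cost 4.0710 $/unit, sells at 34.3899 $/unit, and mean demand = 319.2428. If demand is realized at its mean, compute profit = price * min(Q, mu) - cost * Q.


Sales at mu = min(260.2037, 319.2428) = 260.2037
Revenue = 34.3899 * 260.2037 = 8948.3792
Total cost = 4.0710 * 260.2037 = 1059.2893
Profit = 8948.3792 - 1059.2893 = 7889.0900

7889.0900 $


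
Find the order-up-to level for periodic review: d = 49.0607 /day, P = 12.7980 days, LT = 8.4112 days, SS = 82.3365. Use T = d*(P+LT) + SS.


P + LT = 21.2092
d*(P+LT) = 49.0607 * 21.2092 = 1040.5382
T = 1040.5382 + 82.3365 = 1122.8747

1122.8747 units


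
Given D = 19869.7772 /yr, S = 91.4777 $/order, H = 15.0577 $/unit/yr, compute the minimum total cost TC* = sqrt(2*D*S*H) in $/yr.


2*D*S*H = 54739001.3642
TC* = sqrt(54739001.3642) = 7398.5810

7398.5810 $/yr


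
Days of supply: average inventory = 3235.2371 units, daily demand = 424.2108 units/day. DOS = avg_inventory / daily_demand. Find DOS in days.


DOS = 3235.2371 / 424.2108 = 7.6265

7.6265 days


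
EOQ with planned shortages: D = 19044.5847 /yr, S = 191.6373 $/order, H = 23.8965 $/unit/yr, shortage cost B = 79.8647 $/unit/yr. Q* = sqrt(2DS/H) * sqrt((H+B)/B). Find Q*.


sqrt(2DS/H) = 552.6798
sqrt((H+B)/B) = 1.1398
Q* = 552.6798 * 1.1398 = 629.9610

629.9610 units


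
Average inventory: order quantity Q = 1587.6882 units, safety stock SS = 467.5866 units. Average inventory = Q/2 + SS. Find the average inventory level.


Q/2 = 793.8441
Avg = 793.8441 + 467.5866 = 1261.4307

1261.4307 units


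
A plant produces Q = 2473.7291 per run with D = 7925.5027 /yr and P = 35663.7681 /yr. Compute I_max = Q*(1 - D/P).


D/P = 0.2222
1 - D/P = 0.7778
I_max = 2473.7291 * 0.7778 = 1923.9962

1923.9962 units


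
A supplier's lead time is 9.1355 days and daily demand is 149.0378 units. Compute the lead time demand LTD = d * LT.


LTD = 149.0378 * 9.1355 = 1361.5348

1361.5348 units


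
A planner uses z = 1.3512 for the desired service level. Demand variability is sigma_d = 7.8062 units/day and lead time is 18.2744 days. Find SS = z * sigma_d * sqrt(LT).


sqrt(LT) = sqrt(18.2744) = 4.2749
SS = 1.3512 * 7.8062 * 4.2749 = 45.0901

45.0901 units


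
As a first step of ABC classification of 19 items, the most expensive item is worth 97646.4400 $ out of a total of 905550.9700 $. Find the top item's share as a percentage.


Top item = 97646.4400
Total = 905550.9700
Percentage = 97646.4400 / 905550.9700 * 100 = 10.7831

10.7831%


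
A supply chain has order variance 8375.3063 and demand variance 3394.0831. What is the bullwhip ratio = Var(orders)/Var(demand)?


BW = 8375.3063 / 3394.0831 = 2.4676

2.4676


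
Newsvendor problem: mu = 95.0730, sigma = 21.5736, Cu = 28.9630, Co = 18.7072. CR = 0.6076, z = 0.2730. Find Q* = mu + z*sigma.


CR = Cu/(Cu+Co) = 28.9630/(28.9630+18.7072) = 0.6076
z = 0.2730
Q* = 95.0730 + 0.2730 * 21.5736 = 100.9626

100.9626 units


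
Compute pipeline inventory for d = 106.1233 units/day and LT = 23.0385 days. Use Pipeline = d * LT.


Pipeline = 106.1233 * 23.0385 = 2444.9216

2444.9216 units


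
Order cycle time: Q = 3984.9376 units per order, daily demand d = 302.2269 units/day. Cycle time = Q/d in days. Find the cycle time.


Cycle = 3984.9376 / 302.2269 = 13.1853

13.1853 days


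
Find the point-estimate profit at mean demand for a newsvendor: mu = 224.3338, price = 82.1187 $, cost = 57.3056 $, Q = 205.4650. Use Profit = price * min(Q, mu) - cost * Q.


Sales at mu = min(205.4650, 224.3338) = 205.4650
Revenue = 82.1187 * 205.4650 = 16872.5187
Total cost = 57.3056 * 205.4650 = 11774.2951
Profit = 16872.5187 - 11774.2951 = 5098.2236

5098.2236 $


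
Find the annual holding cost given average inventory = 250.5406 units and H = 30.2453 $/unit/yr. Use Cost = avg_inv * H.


Cost = 250.5406 * 30.2453 = 7577.6756

7577.6756 $/yr


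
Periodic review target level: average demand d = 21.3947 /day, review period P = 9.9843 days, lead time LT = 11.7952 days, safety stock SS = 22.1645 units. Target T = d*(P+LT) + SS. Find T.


P + LT = 21.7795
d*(P+LT) = 21.3947 * 21.7795 = 465.9659
T = 465.9659 + 22.1645 = 488.1304

488.1304 units


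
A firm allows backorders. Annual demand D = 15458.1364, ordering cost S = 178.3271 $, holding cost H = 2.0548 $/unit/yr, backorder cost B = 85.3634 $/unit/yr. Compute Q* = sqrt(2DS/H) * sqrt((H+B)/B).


sqrt(2DS/H) = 1638.0134
sqrt((H+B)/B) = 1.0120
Q* = 1638.0134 * 1.0120 = 1657.6107

1657.6107 units


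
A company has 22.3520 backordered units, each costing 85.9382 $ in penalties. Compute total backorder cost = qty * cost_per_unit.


Total = 22.3520 * 85.9382 = 1920.8906

1920.8906 $


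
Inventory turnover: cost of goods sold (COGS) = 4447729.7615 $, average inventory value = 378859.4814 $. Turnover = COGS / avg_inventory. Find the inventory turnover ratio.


Turnover = 4447729.7615 / 378859.4814 = 11.7398

11.7398


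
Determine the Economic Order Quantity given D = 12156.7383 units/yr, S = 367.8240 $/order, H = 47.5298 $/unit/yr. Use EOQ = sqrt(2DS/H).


2*D*S = 2 * 12156.7383 * 367.8240 = 8943080.2169
2*D*S/H = 188157.3290
EOQ = sqrt(188157.3290) = 433.7711

433.7711 units


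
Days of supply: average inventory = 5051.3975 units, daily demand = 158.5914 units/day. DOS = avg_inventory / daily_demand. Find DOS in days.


DOS = 5051.3975 / 158.5914 = 31.8516

31.8516 days


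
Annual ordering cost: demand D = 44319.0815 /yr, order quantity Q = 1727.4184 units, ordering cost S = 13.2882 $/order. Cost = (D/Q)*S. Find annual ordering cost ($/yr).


Number of orders = D/Q = 25.6563
Cost = 25.6563 * 13.2882 = 340.9254

340.9254 $/yr


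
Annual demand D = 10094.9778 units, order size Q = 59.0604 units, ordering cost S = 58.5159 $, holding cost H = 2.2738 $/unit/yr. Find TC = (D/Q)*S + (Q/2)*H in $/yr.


Ordering cost = D*S/Q = 10001.9084
Holding cost = Q*H/2 = 67.1458
TC = 10001.9084 + 67.1458 = 10069.0542

10069.0542 $/yr


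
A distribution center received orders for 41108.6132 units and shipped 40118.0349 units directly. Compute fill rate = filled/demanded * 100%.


FR = 40118.0349 / 41108.6132 * 100 = 97.5903

97.5903%


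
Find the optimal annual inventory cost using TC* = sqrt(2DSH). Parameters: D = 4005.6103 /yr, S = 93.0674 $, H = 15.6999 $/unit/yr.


2*D*S*H = 11705585.9531
TC* = sqrt(11705585.9531) = 3421.3427

3421.3427 $/yr


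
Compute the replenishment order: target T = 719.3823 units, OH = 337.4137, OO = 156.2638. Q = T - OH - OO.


Inventory position = OH + OO = 337.4137 + 156.2638 = 493.6775
Q = 719.3823 - 493.6775 = 225.7048

225.7048 units


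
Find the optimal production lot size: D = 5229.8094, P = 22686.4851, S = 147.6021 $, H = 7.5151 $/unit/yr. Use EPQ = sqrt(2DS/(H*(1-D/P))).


1 - D/P = 1 - 0.2305 = 0.7695
H*(1-D/P) = 5.7827
2DS = 1543861.7001
EPQ = sqrt(266980.3511) = 516.7014

516.7014 units


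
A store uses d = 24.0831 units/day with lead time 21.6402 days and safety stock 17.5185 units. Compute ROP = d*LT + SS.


d*LT = 24.0831 * 21.6402 = 521.1631
ROP = 521.1631 + 17.5185 = 538.6816

538.6816 units


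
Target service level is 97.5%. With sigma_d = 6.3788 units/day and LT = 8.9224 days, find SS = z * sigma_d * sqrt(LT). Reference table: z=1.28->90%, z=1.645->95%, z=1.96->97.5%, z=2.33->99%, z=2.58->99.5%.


From the table, SL = 97.5% corresponds to z = 1.96
sqrt(LT) = sqrt(8.9224) = 2.9870
SS = 1.96 * 6.3788 * 2.9870 = 37.3453

37.3453 units


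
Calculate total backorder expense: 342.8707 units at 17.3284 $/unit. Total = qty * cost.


Total = 342.8707 * 17.3284 = 5941.4006

5941.4006 $


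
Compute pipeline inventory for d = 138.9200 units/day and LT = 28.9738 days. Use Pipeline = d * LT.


Pipeline = 138.9200 * 28.9738 = 4025.0403

4025.0403 units


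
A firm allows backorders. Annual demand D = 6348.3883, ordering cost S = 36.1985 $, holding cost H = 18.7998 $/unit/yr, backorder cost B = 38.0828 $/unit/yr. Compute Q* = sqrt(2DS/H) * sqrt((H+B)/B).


sqrt(2DS/H) = 156.3563
sqrt((H+B)/B) = 1.2222
Q* = 156.3563 * 1.2222 = 191.0912

191.0912 units


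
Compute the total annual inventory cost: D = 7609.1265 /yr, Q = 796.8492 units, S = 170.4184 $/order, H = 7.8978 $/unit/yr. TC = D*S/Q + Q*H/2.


Ordering cost = D*S/Q = 1627.3282
Holding cost = Q*H/2 = 3146.6778
TC = 1627.3282 + 3146.6778 = 4774.0060

4774.0060 $/yr


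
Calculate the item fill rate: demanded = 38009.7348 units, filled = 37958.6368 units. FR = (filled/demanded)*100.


FR = 37958.6368 / 38009.7348 * 100 = 99.8656

99.8656%


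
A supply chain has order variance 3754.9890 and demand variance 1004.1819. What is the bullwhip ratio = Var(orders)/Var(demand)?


BW = 3754.9890 / 1004.1819 = 3.7394

3.7394


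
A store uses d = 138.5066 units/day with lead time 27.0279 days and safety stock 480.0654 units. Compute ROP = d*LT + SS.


d*LT = 138.5066 * 27.0279 = 3743.5425
ROP = 3743.5425 + 480.0654 = 4223.6079

4223.6079 units


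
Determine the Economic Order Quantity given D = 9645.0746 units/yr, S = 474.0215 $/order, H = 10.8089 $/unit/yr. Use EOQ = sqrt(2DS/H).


2*D*S = 2 * 9645.0746 * 474.0215 = 9143945.4590
2*D*S/H = 845964.4792
EOQ = sqrt(845964.4792) = 919.7633

919.7633 units


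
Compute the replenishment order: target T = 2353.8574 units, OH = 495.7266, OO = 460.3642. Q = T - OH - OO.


Inventory position = OH + OO = 495.7266 + 460.3642 = 956.0908
Q = 2353.8574 - 956.0908 = 1397.7666

1397.7666 units


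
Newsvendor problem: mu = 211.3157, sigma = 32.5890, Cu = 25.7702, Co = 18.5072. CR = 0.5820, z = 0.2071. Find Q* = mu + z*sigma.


CR = Cu/(Cu+Co) = 25.7702/(25.7702+18.5072) = 0.5820
z = 0.2071
Q* = 211.3157 + 0.2071 * 32.5890 = 218.0649

218.0649 units


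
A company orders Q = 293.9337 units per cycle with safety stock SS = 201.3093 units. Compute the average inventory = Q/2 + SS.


Q/2 = 146.9668
Avg = 146.9668 + 201.3093 = 348.2762

348.2762 units


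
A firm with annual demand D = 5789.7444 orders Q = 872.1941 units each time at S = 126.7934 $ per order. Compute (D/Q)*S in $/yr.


Number of orders = D/Q = 6.6381
Cost = 6.6381 * 126.7934 = 841.6720

841.6720 $/yr


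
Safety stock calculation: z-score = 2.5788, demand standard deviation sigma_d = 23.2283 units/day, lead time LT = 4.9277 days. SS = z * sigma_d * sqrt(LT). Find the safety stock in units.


sqrt(LT) = sqrt(4.9277) = 2.2198
SS = 2.5788 * 23.2283 * 2.2198 = 132.9711

132.9711 units


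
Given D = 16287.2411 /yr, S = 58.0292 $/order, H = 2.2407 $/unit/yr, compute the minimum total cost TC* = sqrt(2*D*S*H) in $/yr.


2*D*S*H = 4235530.5490
TC* = sqrt(4235530.5490) = 2058.0405

2058.0405 $/yr


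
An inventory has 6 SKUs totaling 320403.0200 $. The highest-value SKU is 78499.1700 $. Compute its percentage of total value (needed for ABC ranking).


Top item = 78499.1700
Total = 320403.0200
Percentage = 78499.1700 / 320403.0200 * 100 = 24.5001

24.5001%


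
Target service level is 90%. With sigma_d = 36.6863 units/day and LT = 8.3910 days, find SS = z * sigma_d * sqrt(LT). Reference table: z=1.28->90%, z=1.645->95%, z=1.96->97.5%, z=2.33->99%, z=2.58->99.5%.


From the table, SL = 90% corresponds to z = 1.28
sqrt(LT) = sqrt(8.3910) = 2.8967
SS = 1.28 * 36.6863 * 2.8967 = 136.0256

136.0256 units


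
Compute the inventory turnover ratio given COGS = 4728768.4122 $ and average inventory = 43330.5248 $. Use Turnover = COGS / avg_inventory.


Turnover = 4728768.4122 / 43330.5248 = 109.1325

109.1325


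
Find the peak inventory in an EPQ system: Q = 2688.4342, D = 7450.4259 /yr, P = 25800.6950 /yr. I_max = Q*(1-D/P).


D/P = 0.2888
1 - D/P = 0.7112
I_max = 2688.4342 * 0.7112 = 1912.0993

1912.0993 units


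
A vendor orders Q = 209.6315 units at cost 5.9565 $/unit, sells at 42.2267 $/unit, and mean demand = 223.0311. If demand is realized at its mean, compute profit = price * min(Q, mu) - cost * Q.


Sales at mu = min(209.6315, 223.0311) = 209.6315
Revenue = 42.2267 * 209.6315 = 8852.0465
Total cost = 5.9565 * 209.6315 = 1248.6700
Profit = 8852.0465 - 1248.6700 = 7603.3764

7603.3764 $


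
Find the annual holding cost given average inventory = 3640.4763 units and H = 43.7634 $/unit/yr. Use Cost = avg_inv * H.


Cost = 3640.4763 * 43.7634 = 159319.6205

159319.6205 $/yr


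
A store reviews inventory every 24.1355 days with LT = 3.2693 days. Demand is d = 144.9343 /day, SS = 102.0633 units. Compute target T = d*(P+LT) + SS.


P + LT = 27.4048
d*(P+LT) = 144.9343 * 27.4048 = 3971.8955
T = 3971.8955 + 102.0633 = 4073.9588

4073.9588 units


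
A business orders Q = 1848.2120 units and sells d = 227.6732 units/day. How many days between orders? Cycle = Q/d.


Cycle = 1848.2120 / 227.6732 = 8.1178

8.1178 days


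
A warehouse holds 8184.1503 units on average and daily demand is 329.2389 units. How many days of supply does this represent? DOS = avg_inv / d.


DOS = 8184.1503 / 329.2389 = 24.8578

24.8578 days


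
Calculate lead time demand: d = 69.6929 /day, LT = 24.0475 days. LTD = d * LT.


LTD = 69.6929 * 24.0475 = 1675.9400

1675.9400 units


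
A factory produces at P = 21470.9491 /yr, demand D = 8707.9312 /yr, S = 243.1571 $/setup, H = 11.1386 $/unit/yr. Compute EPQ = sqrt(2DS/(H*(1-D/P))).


1 - D/P = 1 - 0.4056 = 0.5944
H*(1-D/P) = 6.6211
2DS = 4234790.5952
EPQ = sqrt(639586.3636) = 799.7414

799.7414 units


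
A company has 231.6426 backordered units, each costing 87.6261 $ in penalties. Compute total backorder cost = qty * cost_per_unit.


Total = 231.6426 * 87.6261 = 20297.9376

20297.9376 $


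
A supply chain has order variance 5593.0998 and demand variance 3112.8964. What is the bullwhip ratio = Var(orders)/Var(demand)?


BW = 5593.0998 / 3112.8964 = 1.7968

1.7968


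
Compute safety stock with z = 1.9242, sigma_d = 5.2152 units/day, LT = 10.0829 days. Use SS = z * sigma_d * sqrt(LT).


sqrt(LT) = sqrt(10.0829) = 3.1754
SS = 1.9242 * 5.2152 * 3.1754 = 31.8650

31.8650 units


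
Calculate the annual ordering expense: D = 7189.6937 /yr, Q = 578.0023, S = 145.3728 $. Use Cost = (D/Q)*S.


Number of orders = D/Q = 12.4389
Cost = 12.4389 * 145.3728 = 1808.2729

1808.2729 $/yr


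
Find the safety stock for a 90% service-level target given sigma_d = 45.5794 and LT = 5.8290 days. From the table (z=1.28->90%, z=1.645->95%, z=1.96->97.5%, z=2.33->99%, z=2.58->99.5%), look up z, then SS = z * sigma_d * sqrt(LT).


From the table, SL = 90% corresponds to z = 1.28
sqrt(LT) = sqrt(5.8290) = 2.4143
SS = 1.28 * 45.5794 * 2.4143 = 140.8561

140.8561 units


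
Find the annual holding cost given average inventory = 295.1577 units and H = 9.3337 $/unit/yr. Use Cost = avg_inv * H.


Cost = 295.1577 * 9.3337 = 2754.9134

2754.9134 $/yr


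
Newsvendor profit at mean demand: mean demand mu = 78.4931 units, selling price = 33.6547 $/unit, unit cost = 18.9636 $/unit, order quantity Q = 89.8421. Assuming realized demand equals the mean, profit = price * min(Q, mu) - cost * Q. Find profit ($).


Sales at mu = min(89.8421, 78.4931) = 78.4931
Revenue = 33.6547 * 78.4931 = 2641.6617
Total cost = 18.9636 * 89.8421 = 1703.7296
Profit = 2641.6617 - 1703.7296 = 937.9321

937.9321 $


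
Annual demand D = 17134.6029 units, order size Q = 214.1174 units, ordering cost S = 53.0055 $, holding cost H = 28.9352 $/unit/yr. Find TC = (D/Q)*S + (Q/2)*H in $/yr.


Ordering cost = D*S/Q = 4241.7300
Holding cost = Q*H/2 = 3097.7649
TC = 4241.7300 + 3097.7649 = 7339.4949

7339.4949 $/yr


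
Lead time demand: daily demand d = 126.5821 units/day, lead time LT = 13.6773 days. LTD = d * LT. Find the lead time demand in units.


LTD = 126.5821 * 13.6773 = 1731.3014

1731.3014 units


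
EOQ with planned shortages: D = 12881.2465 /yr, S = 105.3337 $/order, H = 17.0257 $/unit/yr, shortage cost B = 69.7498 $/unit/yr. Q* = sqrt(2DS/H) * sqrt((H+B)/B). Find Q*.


sqrt(2DS/H) = 399.2318
sqrt((H+B)/B) = 1.1154
Q* = 399.2318 * 1.1154 = 445.2995

445.2995 units


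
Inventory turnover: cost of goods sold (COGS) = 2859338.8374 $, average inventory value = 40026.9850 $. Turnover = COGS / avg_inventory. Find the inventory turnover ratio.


Turnover = 2859338.8374 / 40026.9850 = 71.4353

71.4353


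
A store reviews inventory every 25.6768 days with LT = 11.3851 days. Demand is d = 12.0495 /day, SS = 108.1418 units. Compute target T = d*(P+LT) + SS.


P + LT = 37.0619
d*(P+LT) = 12.0495 * 37.0619 = 446.5774
T = 446.5774 + 108.1418 = 554.7192

554.7192 units


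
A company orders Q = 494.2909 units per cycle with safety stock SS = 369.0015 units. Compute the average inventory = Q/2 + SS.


Q/2 = 247.1455
Avg = 247.1455 + 369.0015 = 616.1470

616.1470 units


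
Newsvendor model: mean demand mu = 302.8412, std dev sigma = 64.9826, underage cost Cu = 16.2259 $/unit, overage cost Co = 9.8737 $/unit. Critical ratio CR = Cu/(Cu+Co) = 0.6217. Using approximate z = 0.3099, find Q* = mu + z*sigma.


CR = Cu/(Cu+Co) = 16.2259/(16.2259+9.8737) = 0.6217
z = 0.3099
Q* = 302.8412 + 0.3099 * 64.9826 = 322.9793

322.9793 units


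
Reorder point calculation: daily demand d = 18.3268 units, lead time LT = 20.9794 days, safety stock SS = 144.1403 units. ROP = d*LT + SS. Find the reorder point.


d*LT = 18.3268 * 20.9794 = 384.4853
ROP = 384.4853 + 144.1403 = 528.6256

528.6256 units


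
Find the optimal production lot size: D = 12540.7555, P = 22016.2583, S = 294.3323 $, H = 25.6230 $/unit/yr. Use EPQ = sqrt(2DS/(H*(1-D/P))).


1 - D/P = 1 - 0.5696 = 0.4304
H*(1-D/P) = 11.0278
2DS = 7382298.8201
EPQ = sqrt(669426.4863) = 818.1849

818.1849 units


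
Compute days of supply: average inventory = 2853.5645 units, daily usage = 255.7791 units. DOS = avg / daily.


DOS = 2853.5645 / 255.7791 = 11.1564

11.1564 days


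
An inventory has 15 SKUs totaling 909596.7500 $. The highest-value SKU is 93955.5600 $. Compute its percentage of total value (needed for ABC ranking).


Top item = 93955.5600
Total = 909596.7500
Percentage = 93955.5600 / 909596.7500 * 100 = 10.3294

10.3294%


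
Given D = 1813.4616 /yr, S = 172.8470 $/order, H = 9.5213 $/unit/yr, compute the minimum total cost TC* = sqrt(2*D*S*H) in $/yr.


2*D*S*H = 5968929.5758
TC* = sqrt(5968929.5758) = 2443.1393

2443.1393 $/yr


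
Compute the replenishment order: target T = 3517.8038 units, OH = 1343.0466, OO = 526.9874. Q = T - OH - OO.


Inventory position = OH + OO = 1343.0466 + 526.9874 = 1870.0340
Q = 3517.8038 - 1870.0340 = 1647.7698

1647.7698 units


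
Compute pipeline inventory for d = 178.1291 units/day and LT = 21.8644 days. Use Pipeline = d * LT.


Pipeline = 178.1291 * 21.8644 = 3894.6859

3894.6859 units


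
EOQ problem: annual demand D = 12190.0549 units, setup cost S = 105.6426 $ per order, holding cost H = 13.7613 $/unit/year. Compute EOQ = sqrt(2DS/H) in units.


2*D*S = 2 * 12190.0549 * 105.6426 = 2575578.1876
2*D*S/H = 187160.9650
EOQ = sqrt(187160.9650) = 432.6210

432.6210 units


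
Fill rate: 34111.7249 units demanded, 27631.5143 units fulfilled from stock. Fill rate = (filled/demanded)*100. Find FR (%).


FR = 27631.5143 / 34111.7249 * 100 = 81.0030

81.0030%


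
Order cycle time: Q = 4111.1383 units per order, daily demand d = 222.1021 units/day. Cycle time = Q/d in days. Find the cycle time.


Cycle = 4111.1383 / 222.1021 = 18.5101

18.5101 days


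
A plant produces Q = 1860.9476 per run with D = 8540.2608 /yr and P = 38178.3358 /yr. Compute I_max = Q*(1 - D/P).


D/P = 0.2237
1 - D/P = 0.7763
I_max = 1860.9476 * 0.7763 = 1444.6650

1444.6650 units


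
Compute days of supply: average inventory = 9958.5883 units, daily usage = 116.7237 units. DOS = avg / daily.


DOS = 9958.5883 / 116.7237 = 85.3176

85.3176 days


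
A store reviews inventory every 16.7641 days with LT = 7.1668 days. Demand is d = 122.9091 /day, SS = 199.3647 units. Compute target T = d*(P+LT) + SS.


P + LT = 23.9309
d*(P+LT) = 122.9091 * 23.9309 = 2941.3254
T = 2941.3254 + 199.3647 = 3140.6901

3140.6901 units


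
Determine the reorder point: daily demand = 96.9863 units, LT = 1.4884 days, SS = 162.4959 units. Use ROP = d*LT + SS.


d*LT = 96.9863 * 1.4884 = 144.3544
ROP = 144.3544 + 162.4959 = 306.8503

306.8503 units


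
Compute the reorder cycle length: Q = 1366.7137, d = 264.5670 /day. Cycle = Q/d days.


Cycle = 1366.7137 / 264.5670 = 5.1659

5.1659 days


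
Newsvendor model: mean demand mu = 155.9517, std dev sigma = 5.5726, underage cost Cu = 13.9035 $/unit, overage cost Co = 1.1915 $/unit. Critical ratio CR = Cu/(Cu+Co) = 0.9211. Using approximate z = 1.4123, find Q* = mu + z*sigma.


CR = Cu/(Cu+Co) = 13.9035/(13.9035+1.1915) = 0.9211
z = 1.4123
Q* = 155.9517 + 1.4123 * 5.5726 = 163.8219

163.8219 units


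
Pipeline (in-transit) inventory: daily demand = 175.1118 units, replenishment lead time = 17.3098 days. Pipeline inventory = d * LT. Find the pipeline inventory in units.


Pipeline = 175.1118 * 17.3098 = 3031.1502

3031.1502 units


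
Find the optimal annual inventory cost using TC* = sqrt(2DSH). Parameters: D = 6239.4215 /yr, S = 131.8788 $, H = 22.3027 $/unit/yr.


2*D*S*H = 36703438.3132
TC* = sqrt(36703438.3132) = 6058.3363

6058.3363 $/yr


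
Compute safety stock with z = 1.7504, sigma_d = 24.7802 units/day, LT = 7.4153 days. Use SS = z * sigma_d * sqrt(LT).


sqrt(LT) = sqrt(7.4153) = 2.7231
SS = 1.7504 * 24.7802 * 2.7231 = 118.1154

118.1154 units


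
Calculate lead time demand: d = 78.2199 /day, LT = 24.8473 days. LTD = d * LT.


LTD = 78.2199 * 24.8473 = 1943.5533

1943.5533 units


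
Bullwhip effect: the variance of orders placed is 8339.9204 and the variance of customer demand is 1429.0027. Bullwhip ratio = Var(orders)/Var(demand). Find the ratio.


BW = 8339.9204 / 1429.0027 = 5.8362

5.8362


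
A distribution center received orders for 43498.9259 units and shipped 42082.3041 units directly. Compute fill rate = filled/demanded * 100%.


FR = 42082.3041 / 43498.9259 * 100 = 96.7433

96.7433%


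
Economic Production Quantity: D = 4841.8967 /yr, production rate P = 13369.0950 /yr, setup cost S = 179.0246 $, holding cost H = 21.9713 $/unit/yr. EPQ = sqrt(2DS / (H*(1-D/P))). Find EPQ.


1 - D/P = 1 - 0.3622 = 0.6378
H*(1-D/P) = 14.0139
2DS = 1733637.2399
EPQ = sqrt(123708.0953) = 351.7216

351.7216 units


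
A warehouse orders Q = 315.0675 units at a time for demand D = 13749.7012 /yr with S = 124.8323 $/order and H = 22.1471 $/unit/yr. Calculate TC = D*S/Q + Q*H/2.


Ordering cost = D*S/Q = 5447.7432
Holding cost = Q*H/2 = 3488.9157
TC = 5447.7432 + 3488.9157 = 8936.6589

8936.6589 $/yr


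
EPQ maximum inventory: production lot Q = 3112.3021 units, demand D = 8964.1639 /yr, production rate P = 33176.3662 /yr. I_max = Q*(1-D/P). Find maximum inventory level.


D/P = 0.2702
1 - D/P = 0.7298
I_max = 3112.3021 * 0.7298 = 2271.3665

2271.3665 units


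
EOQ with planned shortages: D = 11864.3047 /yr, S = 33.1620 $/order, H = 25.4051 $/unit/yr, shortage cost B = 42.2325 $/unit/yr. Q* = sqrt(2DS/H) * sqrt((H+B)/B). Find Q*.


sqrt(2DS/H) = 175.9933
sqrt((H+B)/B) = 1.2655
Q* = 175.9933 * 1.2655 = 222.7239

222.7239 units


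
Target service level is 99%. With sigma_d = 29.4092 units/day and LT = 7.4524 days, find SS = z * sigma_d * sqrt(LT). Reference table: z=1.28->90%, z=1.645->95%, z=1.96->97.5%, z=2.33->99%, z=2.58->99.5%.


From the table, SL = 99% corresponds to z = 2.33
sqrt(LT) = sqrt(7.4524) = 2.7299
SS = 2.33 * 29.4092 * 2.7299 = 187.0627

187.0627 units


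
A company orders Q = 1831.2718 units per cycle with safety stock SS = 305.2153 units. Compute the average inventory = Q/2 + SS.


Q/2 = 915.6359
Avg = 915.6359 + 305.2153 = 1220.8512

1220.8512 units


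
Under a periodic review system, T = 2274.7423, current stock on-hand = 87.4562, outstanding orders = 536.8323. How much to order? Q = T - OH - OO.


Inventory position = OH + OO = 87.4562 + 536.8323 = 624.2885
Q = 2274.7423 - 624.2885 = 1650.4538

1650.4538 units


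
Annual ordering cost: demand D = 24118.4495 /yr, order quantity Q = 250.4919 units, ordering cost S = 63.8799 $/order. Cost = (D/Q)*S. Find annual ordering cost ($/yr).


Number of orders = D/Q = 96.2843
Cost = 96.2843 * 63.8799 = 6150.6346

6150.6346 $/yr


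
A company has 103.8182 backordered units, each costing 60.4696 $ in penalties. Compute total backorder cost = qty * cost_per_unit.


Total = 103.8182 * 60.4696 = 6277.8450

6277.8450 $


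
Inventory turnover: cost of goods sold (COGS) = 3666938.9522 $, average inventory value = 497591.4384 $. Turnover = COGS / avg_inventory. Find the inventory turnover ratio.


Turnover = 3666938.9522 / 497591.4384 = 7.3694

7.3694


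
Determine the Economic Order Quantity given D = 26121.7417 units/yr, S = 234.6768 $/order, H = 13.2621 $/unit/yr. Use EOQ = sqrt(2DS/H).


2*D*S = 2 * 26121.7417 * 234.6768 = 12260333.5052
2*D*S/H = 924463.9616
EOQ = sqrt(924463.9616) = 961.4905

961.4905 units


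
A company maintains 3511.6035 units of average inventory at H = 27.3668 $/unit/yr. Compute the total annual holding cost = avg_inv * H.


Cost = 3511.6035 * 27.3668 = 96101.3507

96101.3507 $/yr


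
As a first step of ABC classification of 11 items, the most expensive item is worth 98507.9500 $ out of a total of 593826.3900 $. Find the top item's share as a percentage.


Top item = 98507.9500
Total = 593826.3900
Percentage = 98507.9500 / 593826.3900 * 100 = 16.5887

16.5887%


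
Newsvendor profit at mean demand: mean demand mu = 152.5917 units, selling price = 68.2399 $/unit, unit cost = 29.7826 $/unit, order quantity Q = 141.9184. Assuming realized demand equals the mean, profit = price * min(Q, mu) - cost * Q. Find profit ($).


Sales at mu = min(141.9184, 152.5917) = 141.9184
Revenue = 68.2399 * 141.9184 = 9684.4974
Total cost = 29.7826 * 141.9184 = 4226.6989
Profit = 9684.4974 - 4226.6989 = 5457.7985

5457.7985 $


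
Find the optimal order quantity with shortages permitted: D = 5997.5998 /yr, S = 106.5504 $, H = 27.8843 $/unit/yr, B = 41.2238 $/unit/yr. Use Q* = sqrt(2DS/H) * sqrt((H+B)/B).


sqrt(2DS/H) = 214.0925
sqrt((H+B)/B) = 1.2948
Q* = 214.0925 * 1.2948 = 277.1991

277.1991 units


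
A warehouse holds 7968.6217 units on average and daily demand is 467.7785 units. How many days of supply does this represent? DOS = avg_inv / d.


DOS = 7968.6217 / 467.7785 = 17.0350

17.0350 days


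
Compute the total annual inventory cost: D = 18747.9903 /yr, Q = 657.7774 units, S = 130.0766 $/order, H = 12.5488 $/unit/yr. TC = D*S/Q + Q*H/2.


Ordering cost = D*S/Q = 3707.4470
Holding cost = Q*H/2 = 4127.1585
TC = 3707.4470 + 4127.1585 = 7834.6055

7834.6055 $/yr


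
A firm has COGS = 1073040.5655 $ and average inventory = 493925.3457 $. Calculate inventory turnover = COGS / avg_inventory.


Turnover = 1073040.5655 / 493925.3457 = 2.1725

2.1725


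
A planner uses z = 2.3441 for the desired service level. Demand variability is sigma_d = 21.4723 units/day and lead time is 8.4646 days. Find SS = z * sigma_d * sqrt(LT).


sqrt(LT) = sqrt(8.4646) = 2.9094
SS = 2.3441 * 21.4723 * 2.9094 = 146.4394

146.4394 units


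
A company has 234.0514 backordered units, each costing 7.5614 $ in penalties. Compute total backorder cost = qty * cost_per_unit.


Total = 234.0514 * 7.5614 = 1769.7563

1769.7563 $


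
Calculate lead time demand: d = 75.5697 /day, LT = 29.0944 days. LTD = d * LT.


LTD = 75.5697 * 29.0944 = 2198.6551

2198.6551 units


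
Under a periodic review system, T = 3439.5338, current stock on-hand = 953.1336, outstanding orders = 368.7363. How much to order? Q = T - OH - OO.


Inventory position = OH + OO = 953.1336 + 368.7363 = 1321.8699
Q = 3439.5338 - 1321.8699 = 2117.6639

2117.6639 units


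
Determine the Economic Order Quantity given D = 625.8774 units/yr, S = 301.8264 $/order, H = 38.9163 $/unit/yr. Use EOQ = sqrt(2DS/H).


2*D*S = 2 * 625.8774 * 301.8264 = 377812.6450
2*D*S/H = 9708.3393
EOQ = sqrt(9708.3393) = 98.5309

98.5309 units


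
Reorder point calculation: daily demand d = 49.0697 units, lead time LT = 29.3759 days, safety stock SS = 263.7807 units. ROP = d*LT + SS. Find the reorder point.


d*LT = 49.0697 * 29.3759 = 1441.4666
ROP = 1441.4666 + 263.7807 = 1705.2473

1705.2473 units


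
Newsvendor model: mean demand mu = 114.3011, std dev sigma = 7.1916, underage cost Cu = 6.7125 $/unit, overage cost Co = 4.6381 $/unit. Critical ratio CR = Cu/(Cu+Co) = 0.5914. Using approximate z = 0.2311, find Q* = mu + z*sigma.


CR = Cu/(Cu+Co) = 6.7125/(6.7125+4.6381) = 0.5914
z = 0.2311
Q* = 114.3011 + 0.2311 * 7.1916 = 115.9631

115.9631 units


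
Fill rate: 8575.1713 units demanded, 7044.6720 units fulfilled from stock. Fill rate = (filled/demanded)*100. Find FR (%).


FR = 7044.6720 / 8575.1713 * 100 = 82.1520

82.1520%


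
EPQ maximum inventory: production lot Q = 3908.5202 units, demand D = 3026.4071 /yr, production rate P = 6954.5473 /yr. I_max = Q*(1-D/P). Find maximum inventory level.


D/P = 0.4352
1 - D/P = 0.5648
I_max = 3908.5202 * 0.5648 = 2207.6513

2207.6513 units


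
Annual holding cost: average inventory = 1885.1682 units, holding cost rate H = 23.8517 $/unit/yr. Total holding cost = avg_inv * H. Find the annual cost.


Cost = 1885.1682 * 23.8517 = 44964.4664

44964.4664 $/yr


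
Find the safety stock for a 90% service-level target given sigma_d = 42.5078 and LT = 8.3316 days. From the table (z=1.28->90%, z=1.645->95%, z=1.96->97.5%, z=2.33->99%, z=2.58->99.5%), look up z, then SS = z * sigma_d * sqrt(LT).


From the table, SL = 90% corresponds to z = 1.28
sqrt(LT) = sqrt(8.3316) = 2.8865
SS = 1.28 * 42.5078 * 2.8865 = 157.0518

157.0518 units


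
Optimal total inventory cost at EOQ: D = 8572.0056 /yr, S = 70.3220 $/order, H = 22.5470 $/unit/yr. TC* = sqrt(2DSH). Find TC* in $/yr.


2*D*S*H = 27182689.2555
TC* = sqrt(27182689.2555) = 5213.7021

5213.7021 $/yr


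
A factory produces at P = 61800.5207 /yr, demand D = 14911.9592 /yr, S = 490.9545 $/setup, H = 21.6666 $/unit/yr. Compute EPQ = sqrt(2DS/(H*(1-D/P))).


1 - D/P = 1 - 0.2413 = 0.7587
H*(1-D/P) = 16.4386
2DS = 14642186.9461
EPQ = sqrt(890718.3653) = 943.7788

943.7788 units


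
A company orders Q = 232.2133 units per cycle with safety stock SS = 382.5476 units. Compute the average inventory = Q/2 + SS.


Q/2 = 116.1067
Avg = 116.1067 + 382.5476 = 498.6542

498.6542 units


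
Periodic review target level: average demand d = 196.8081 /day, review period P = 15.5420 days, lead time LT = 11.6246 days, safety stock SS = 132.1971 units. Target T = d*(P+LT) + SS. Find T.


P + LT = 27.1666
d*(P+LT) = 196.8081 * 27.1666 = 5346.6069
T = 5346.6069 + 132.1971 = 5478.8040

5478.8040 units


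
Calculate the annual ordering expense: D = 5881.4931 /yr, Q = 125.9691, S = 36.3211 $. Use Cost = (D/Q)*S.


Number of orders = D/Q = 46.6900
Cost = 46.6900 * 36.3211 = 1695.8310

1695.8310 $/yr


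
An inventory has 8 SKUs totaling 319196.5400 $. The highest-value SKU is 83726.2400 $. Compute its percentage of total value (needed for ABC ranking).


Top item = 83726.2400
Total = 319196.5400
Percentage = 83726.2400 / 319196.5400 * 100 = 26.2303

26.2303%


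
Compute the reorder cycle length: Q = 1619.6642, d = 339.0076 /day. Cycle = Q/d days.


Cycle = 1619.6642 / 339.0076 = 4.7777

4.7777 days


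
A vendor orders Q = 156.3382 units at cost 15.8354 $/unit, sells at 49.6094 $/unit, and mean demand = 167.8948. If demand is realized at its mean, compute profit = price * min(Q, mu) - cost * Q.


Sales at mu = min(156.3382, 167.8948) = 156.3382
Revenue = 49.6094 * 156.3382 = 7755.8443
Total cost = 15.8354 * 156.3382 = 2475.6779
Profit = 7755.8443 - 2475.6779 = 5280.1664

5280.1664 $


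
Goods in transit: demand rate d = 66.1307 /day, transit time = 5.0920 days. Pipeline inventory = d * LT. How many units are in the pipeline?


Pipeline = 66.1307 * 5.0920 = 336.7375

336.7375 units
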